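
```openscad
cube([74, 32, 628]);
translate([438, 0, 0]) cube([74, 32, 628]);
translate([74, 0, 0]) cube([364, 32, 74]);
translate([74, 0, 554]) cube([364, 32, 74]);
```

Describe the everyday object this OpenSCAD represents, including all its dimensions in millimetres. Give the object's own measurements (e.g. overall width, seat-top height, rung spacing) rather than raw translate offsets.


A rectangular picture frame lying in the x–z plane (depth along y). The opening is 364 mm wide (x) by 480 mm tall (z), surrounded by a border 74 mm wide on all four sides. The frame is 32 mm deep and is made of two full-height vertical stiles with two horizontal rails fitted between them.


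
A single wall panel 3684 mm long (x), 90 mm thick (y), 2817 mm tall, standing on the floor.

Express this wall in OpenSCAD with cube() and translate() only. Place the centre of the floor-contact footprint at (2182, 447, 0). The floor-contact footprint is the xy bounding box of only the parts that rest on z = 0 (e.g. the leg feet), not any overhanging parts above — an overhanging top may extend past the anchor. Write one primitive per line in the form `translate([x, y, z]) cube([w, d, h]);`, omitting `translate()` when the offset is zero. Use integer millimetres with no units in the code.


translate([340, 402, 0]) cube([3684, 90, 2817]);


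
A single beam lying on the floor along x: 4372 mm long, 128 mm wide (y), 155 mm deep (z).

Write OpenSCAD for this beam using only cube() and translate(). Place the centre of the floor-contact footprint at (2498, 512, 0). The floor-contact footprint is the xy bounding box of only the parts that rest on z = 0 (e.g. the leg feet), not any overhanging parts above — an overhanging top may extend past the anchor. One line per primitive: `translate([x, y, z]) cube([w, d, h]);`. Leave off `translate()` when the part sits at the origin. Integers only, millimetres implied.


translate([312, 448, 0]) cube([4372, 128, 155]);


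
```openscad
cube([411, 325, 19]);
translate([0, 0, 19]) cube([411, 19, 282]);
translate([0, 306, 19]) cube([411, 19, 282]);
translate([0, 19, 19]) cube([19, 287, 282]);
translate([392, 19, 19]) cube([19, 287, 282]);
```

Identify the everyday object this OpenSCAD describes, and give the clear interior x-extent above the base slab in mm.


An open box. The internal width is 373 mm.

A 411×325 base slab with four walls standing on it — an open box. The base is 411 mm wide and the walls are 19 mm thick, so the internal width is 411 − 2 × 19 = 373 mm.


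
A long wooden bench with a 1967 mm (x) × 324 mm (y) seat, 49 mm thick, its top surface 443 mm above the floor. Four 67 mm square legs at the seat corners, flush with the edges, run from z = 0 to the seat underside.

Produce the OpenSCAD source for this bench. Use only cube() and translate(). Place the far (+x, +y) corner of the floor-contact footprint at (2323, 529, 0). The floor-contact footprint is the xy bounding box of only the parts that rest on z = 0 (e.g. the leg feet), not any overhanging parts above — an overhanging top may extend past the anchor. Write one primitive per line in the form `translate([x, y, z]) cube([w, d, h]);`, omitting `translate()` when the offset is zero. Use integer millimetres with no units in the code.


translate([356, 205, 394]) cube([1967, 324, 49]);
translate([356, 205, 0]) cube([67, 67, 394]);
translate([356, 462, 0]) cube([67, 67, 394]);
translate([2256, 205, 0]) cube([67, 67, 394]);
translate([2256, 462, 0]) cube([67, 67, 394]);


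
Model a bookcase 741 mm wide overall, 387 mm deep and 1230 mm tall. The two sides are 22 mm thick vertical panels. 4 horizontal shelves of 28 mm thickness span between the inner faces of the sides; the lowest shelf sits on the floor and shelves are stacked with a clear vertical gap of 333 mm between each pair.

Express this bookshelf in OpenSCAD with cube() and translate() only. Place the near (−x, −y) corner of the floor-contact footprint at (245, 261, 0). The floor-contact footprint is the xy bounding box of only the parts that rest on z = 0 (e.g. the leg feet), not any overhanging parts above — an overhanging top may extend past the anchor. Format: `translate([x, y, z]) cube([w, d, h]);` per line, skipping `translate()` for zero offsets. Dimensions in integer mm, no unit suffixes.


translate([245, 261, 0]) cube([22, 387, 1230]);
translate([964, 261, 0]) cube([22, 387, 1230]);
translate([267, 261, 0]) cube([697, 387, 28]);
translate([267, 261, 361]) cube([697, 387, 28]);
translate([267, 261, 722]) cube([697, 387, 28]);
translate([267, 261, 1083]) cube([697, 387, 28]);


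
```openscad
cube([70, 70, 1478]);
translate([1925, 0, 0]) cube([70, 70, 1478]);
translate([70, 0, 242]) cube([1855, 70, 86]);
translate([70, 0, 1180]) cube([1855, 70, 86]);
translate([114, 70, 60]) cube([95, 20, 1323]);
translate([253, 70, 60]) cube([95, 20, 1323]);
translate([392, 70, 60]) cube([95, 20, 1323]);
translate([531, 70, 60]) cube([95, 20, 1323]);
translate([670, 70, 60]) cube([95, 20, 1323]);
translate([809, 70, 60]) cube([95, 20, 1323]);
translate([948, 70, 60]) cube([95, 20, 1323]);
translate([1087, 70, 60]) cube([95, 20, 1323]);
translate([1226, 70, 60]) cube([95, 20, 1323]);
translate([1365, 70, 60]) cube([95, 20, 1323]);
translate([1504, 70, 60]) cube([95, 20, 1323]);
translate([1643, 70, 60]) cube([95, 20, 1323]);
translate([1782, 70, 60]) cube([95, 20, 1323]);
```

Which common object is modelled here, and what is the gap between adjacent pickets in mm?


A fence section. The picket gap is 44 mm.

Two posts, two rails, 13 pickets — a fence section. Span 1855 mm holds 13 pickets of 95 mm with 14 equal gaps: ⌊(1855 − 13·95) / 14⌋ = 44 mm.


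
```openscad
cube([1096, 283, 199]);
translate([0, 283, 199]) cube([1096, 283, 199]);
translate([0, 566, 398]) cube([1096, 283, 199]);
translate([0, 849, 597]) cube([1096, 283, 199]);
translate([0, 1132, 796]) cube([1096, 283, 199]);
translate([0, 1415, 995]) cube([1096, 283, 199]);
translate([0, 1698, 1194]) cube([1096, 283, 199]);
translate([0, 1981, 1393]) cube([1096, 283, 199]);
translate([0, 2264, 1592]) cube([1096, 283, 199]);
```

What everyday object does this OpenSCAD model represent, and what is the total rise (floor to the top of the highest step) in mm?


A staircase. The total rise is 1791 mm.

9 identical blocks, each offset up and back from the previous — a staircase. Each step is 199 mm tall and there are 9 of them, so the total rise is 9 × 199 = 1791 mm.


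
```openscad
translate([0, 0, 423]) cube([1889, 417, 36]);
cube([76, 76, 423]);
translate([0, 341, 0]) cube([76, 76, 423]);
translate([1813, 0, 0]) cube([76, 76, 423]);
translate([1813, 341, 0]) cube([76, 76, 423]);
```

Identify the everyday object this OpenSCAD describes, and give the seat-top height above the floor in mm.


A bench. The seat-top height is 459 mm.

A long slab on four corner posts — a bench. The slab sits at z = 423 with thickness 36, so the top is 423 + 36 = 459 mm.


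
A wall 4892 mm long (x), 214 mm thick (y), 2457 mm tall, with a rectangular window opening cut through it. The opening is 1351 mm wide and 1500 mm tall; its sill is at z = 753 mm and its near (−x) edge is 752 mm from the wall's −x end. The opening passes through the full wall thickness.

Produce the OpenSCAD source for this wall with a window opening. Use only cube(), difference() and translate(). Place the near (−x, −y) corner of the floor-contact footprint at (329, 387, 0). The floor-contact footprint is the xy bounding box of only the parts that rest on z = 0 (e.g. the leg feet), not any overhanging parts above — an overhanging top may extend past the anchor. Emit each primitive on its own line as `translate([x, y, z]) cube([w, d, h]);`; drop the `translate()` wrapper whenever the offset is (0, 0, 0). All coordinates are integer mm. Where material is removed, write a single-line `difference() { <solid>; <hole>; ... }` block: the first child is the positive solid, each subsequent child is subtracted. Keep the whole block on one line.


difference() { translate([329, 387, 0]) cube([4892, 214, 2457]); translate([1081, 387, 753]) cube([1351, 214, 1500]); }


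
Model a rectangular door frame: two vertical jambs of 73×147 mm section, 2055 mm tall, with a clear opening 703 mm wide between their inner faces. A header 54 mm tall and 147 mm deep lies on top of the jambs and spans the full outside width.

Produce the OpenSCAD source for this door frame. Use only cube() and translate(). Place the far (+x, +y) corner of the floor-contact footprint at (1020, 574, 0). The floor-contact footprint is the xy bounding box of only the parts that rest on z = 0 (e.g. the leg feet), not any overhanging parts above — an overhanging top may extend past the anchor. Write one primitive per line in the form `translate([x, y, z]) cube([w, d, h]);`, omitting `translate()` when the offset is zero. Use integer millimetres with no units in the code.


translate([171, 427, 0]) cube([73, 147, 2055]);
translate([947, 427, 0]) cube([73, 147, 2055]);
translate([171, 427, 2055]) cube([849, 147, 54]);


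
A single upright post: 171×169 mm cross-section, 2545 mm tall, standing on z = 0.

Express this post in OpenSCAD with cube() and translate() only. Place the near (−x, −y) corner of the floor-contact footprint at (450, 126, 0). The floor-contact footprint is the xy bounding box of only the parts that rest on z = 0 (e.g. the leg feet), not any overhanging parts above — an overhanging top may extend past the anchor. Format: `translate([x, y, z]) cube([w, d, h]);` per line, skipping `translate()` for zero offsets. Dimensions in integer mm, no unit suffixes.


translate([450, 126, 0]) cube([171, 169, 2545]);


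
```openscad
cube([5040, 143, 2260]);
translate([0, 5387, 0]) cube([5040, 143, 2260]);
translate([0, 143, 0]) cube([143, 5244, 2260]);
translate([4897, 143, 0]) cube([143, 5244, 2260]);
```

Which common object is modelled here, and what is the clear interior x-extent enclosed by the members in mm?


A house (or room) frame. The interior width is 4754 mm.

Four 2260 mm walls enclosing a rectangle with no floor or roof — a room or house frame. Outside width is 5040 mm and wall thickness is 143 mm, so the interior width is 5040 − 2 × 143 = 4754 mm.


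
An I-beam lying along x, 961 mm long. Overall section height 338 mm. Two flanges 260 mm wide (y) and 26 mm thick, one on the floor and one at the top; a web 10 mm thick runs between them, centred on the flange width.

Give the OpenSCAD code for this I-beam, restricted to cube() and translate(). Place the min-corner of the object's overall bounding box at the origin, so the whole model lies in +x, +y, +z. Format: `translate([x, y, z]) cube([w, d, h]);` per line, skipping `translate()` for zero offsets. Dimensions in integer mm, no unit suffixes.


cube([961, 260, 26]);
translate([0, 125, 26]) cube([961, 10, 286]);
translate([0, 0, 312]) cube([961, 260, 26]);


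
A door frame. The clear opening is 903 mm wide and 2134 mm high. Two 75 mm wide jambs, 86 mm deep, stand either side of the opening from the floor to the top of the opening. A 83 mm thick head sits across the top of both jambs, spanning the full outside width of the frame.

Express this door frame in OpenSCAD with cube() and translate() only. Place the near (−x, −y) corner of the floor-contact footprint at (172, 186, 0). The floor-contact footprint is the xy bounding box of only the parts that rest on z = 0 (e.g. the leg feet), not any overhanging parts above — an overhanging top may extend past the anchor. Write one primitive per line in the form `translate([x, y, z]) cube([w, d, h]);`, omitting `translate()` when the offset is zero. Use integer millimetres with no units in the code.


translate([172, 186, 0]) cube([75, 86, 2134]);
translate([1150, 186, 0]) cube([75, 86, 2134]);
translate([172, 186, 2134]) cube([1053, 86, 83]);


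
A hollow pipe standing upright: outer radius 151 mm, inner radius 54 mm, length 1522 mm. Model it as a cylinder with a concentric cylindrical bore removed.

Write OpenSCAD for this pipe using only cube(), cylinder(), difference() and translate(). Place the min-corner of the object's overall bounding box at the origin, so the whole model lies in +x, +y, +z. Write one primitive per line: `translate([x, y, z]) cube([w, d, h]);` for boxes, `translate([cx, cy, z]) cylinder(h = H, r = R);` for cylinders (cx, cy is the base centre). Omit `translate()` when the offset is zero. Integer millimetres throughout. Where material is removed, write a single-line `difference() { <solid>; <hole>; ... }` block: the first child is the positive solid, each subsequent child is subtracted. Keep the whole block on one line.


difference() { translate([151, 151, 0]) cylinder(h = 1522, r = 151); translate([151, 151, 0]) cylinder(h = 1522, r = 54); }


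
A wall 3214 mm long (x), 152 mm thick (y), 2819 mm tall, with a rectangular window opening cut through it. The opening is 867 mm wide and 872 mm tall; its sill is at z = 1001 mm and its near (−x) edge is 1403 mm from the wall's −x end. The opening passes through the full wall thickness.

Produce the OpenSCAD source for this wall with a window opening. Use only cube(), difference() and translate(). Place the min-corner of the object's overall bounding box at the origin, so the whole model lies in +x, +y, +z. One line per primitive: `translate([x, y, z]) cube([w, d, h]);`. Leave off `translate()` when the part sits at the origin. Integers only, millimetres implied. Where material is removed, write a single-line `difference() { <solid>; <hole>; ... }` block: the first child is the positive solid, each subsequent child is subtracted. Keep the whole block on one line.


difference() { cube([3214, 152, 2819]); translate([1403, 0, 1001]) cube([867, 152, 872]); }


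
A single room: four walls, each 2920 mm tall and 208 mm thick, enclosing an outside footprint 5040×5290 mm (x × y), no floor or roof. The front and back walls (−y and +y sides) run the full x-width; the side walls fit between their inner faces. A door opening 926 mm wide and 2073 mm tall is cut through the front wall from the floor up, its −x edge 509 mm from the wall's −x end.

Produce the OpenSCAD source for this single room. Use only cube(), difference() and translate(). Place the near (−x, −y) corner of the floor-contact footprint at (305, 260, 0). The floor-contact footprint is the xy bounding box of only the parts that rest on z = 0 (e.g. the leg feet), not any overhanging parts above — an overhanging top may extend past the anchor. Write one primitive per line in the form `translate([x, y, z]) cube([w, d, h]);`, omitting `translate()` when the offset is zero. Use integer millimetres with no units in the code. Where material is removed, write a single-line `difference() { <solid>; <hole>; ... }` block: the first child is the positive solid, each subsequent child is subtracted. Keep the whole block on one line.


difference() { translate([305, 260, 0]) cube([5040, 208, 2920]); translate([814, 260, 0]) cube([926, 208, 2073]); }
translate([305, 5342, 0]) cube([5040, 208, 2920]);
translate([305, 468, 0]) cube([208, 4874, 2920]);
translate([5137, 468, 0]) cube([208, 4874, 2920]);


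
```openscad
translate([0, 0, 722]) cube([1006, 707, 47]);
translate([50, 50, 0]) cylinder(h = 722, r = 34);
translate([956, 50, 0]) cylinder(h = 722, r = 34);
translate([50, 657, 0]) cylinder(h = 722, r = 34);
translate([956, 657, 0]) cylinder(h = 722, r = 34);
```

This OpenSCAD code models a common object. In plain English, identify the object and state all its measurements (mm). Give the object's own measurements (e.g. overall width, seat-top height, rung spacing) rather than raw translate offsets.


A rectangular dining table. The top is 1006×707×47 mm with its upper surface at z = 769 mm. It stands on four round legs of 68 mm diameter, each leg's bounding box inset 16 mm from the nearest pair of top edges, running from the floor to the underside of the top.


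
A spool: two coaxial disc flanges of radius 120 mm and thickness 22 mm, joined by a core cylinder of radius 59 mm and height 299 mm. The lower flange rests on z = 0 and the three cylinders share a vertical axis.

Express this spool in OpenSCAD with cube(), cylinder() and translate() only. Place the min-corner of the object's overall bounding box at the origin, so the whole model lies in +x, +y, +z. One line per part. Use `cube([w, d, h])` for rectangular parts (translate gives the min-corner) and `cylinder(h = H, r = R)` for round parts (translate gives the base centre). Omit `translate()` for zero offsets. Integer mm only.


translate([120, 120, 0]) cylinder(h = 22, r = 120);
translate([120, 120, 22]) cylinder(h = 299, r = 59);
translate([120, 120, 321]) cylinder(h = 22, r = 120);


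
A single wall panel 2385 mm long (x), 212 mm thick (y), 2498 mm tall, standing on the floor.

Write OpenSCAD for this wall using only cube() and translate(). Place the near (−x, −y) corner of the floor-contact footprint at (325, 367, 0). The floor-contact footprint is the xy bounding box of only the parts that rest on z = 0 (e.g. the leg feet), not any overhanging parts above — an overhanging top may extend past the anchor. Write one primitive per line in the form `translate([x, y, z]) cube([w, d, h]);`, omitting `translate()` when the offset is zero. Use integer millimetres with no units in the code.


translate([325, 367, 0]) cube([2385, 212, 2498]);


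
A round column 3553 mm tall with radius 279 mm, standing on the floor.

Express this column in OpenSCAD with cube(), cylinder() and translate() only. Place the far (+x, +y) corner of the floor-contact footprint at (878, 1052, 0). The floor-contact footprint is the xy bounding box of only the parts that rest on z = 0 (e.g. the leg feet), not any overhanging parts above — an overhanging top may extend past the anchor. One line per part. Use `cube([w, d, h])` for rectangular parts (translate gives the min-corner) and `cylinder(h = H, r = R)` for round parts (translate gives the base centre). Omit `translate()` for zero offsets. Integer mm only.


translate([599, 773, 0]) cylinder(h = 3553, r = 279);


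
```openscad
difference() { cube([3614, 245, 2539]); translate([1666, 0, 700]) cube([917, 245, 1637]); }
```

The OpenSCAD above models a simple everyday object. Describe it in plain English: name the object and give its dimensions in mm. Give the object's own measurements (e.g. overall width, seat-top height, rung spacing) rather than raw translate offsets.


A wall 3614 mm long (x), 245 mm thick (y), 2539 mm tall, with a rectangular window opening cut through it. The opening is 917 mm wide and 1637 mm tall; its sill is at z = 700 mm and its near (−x) edge is 1666 mm from the wall's −x end. The opening passes through the full wall thickness.


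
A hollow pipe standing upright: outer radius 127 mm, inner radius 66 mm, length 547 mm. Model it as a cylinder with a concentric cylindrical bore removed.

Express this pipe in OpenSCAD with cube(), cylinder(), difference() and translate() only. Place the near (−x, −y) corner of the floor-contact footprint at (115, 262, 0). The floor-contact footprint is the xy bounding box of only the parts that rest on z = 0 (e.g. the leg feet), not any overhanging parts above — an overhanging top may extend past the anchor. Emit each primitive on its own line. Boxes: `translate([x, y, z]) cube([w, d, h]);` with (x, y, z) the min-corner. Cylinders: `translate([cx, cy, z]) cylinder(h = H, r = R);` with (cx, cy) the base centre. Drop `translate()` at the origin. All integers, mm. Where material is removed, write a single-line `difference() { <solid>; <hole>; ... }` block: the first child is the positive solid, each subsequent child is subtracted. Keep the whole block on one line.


difference() { translate([242, 389, 0]) cylinder(h = 547, r = 127); translate([242, 389, 0]) cylinder(h = 547, r = 66); }


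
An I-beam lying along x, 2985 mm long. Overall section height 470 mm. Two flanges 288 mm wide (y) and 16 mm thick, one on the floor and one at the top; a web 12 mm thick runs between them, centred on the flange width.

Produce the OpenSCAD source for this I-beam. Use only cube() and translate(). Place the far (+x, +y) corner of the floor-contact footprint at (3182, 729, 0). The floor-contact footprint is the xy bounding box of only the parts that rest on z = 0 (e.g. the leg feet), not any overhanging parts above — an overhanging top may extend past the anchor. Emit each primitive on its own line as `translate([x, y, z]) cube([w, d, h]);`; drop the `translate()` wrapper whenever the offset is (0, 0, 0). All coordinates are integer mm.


translate([197, 441, 0]) cube([2985, 288, 16]);
translate([197, 579, 16]) cube([2985, 12, 438]);
translate([197, 441, 454]) cube([2985, 288, 16]);


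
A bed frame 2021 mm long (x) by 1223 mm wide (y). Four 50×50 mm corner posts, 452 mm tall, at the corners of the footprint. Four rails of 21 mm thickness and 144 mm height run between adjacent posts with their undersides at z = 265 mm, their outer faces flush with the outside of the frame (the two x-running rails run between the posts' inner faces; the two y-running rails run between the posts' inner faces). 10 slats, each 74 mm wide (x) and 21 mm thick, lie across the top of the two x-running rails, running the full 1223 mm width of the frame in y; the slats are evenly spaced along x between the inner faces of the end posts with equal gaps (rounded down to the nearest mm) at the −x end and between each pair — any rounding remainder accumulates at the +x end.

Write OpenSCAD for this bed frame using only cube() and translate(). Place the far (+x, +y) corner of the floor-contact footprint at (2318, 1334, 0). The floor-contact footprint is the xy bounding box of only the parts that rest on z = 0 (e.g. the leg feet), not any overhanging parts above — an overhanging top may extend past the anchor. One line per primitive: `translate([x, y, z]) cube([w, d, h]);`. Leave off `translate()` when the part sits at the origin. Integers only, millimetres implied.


// slat z = rail_z + rail_h = 265 + 144 = 409
// slat gap = ⌊(1921 − 10·74) / 11⌋ = 107
translate([297, 111, 0]) cube([50, 50, 452]);
translate([297, 1284, 0]) cube([50, 50, 452]);
translate([2268, 111, 0]) cube([50, 50, 452]);
translate([2268, 1284, 0]) cube([50, 50, 452]);
translate([347, 111, 265]) cube([1921, 21, 144]);
translate([347, 1313, 265]) cube([1921, 21, 144]);
translate([297, 161, 265]) cube([21, 1123, 144]);
translate([2297, 161, 265]) cube([21, 1123, 144]);
translate([454, 111, 409]) cube([74, 1223, 21]);
translate([635, 111, 409]) cube([74, 1223, 21]);
translate([816, 111, 409]) cube([74, 1223, 21]);
translate([997, 111, 409]) cube([74, 1223, 21]);
translate([1178, 111, 409]) cube([74, 1223, 21]);
translate([1359, 111, 409]) cube([74, 1223, 21]);
translate([1540, 111, 409]) cube([74, 1223, 21]);
translate([1721, 111, 409]) cube([74, 1223, 21]);
translate([1902, 111, 409]) cube([74, 1223, 21]);
translate([2083, 111, 409]) cube([74, 1223, 21]);


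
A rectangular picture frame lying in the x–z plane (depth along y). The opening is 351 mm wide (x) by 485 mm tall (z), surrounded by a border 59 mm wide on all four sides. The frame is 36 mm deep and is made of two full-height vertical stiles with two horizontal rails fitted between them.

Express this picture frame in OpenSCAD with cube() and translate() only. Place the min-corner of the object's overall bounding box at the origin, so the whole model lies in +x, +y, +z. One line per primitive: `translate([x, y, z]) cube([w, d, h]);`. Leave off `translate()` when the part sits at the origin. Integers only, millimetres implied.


cube([59, 36, 603]);
translate([410, 0, 0]) cube([59, 36, 603]);
translate([59, 0, 0]) cube([351, 36, 59]);
translate([59, 0, 544]) cube([351, 36, 59]);


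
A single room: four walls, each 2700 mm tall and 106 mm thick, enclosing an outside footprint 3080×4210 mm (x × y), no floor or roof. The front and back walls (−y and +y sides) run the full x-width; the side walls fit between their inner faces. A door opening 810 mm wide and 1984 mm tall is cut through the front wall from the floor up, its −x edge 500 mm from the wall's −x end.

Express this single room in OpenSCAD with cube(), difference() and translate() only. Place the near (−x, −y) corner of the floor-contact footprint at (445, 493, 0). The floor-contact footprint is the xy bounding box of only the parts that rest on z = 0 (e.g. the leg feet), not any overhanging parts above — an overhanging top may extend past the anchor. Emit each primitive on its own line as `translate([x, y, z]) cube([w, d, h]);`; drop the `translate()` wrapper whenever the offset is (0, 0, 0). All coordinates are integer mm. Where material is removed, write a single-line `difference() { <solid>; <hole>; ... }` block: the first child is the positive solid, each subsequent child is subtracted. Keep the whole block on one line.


difference() { translate([445, 493, 0]) cube([3080, 106, 2700]); translate([945, 493, 0]) cube([810, 106, 1984]); }
translate([445, 4597, 0]) cube([3080, 106, 2700]);
translate([445, 599, 0]) cube([106, 3998, 2700]);
translate([3419, 599, 0]) cube([106, 3998, 2700]);


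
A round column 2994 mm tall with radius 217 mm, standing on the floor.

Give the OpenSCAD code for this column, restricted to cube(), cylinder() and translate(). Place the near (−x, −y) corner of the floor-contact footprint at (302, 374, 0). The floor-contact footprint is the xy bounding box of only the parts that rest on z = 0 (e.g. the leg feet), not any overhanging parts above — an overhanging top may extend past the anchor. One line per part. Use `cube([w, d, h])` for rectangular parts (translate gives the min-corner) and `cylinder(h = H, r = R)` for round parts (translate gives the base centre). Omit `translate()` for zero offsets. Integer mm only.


translate([519, 591, 0]) cylinder(h = 2994, r = 217);


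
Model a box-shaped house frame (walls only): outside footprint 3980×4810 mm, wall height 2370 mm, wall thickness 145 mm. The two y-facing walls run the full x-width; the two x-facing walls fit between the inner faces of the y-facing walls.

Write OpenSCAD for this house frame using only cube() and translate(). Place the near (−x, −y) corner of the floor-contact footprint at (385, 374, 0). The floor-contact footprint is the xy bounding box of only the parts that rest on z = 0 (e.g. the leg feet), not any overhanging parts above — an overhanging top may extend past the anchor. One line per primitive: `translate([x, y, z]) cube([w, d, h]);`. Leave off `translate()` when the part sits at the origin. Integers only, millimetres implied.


translate([385, 374, 0]) cube([3980, 145, 2370]);
translate([385, 5039, 0]) cube([3980, 145, 2370]);
translate([385, 519, 0]) cube([145, 4520, 2370]);
translate([4220, 519, 0]) cube([145, 4520, 2370]);


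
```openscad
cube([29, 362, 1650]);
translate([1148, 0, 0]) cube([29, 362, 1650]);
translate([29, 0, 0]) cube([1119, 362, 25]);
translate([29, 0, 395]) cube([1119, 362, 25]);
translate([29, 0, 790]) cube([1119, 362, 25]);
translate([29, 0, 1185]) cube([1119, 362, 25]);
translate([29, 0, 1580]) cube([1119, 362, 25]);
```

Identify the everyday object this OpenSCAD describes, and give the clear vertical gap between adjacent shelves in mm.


A bookshelf. The clear shelf gap is 370 mm.

Two tall side panels with 5 horizontal boards between them — a bookshelf. The first two shelf undersides are at z = 0 and z = 395; with shelf thickness 25, the clear gap is 395 − 0 − 25 = 370 mm.


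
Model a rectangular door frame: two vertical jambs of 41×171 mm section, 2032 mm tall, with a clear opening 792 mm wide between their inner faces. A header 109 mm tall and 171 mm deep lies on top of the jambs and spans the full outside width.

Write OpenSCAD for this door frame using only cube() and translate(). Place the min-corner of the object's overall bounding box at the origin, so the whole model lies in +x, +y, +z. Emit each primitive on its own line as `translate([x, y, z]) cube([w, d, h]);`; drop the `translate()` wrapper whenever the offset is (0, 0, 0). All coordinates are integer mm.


cube([41, 171, 2032]);
translate([833, 0, 0]) cube([41, 171, 2032]);
translate([0, 0, 2032]) cube([874, 171, 109]);


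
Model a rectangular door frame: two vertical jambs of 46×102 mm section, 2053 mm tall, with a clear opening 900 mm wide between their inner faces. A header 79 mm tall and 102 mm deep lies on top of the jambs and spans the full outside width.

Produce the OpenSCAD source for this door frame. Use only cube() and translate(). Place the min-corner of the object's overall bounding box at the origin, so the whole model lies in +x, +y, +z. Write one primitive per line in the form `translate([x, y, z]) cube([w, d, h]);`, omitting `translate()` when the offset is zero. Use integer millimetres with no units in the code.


cube([46, 102, 2053]);
translate([946, 0, 0]) cube([46, 102, 2053]);
translate([0, 0, 2053]) cube([992, 102, 79]);


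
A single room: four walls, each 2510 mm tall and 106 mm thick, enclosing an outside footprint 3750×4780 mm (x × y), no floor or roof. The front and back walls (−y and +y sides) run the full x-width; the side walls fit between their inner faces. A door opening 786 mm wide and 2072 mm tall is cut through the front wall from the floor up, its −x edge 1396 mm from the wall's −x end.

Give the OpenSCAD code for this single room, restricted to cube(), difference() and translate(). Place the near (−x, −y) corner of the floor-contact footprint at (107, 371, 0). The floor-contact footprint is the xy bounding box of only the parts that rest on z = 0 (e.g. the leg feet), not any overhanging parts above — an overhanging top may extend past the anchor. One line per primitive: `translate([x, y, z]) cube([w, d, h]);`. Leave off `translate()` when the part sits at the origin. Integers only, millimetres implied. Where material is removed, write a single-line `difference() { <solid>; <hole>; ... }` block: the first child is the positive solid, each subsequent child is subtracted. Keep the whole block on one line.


difference() { translate([107, 371, 0]) cube([3750, 106, 2510]); translate([1503, 371, 0]) cube([786, 106, 2072]); }
translate([107, 5045, 0]) cube([3750, 106, 2510]);
translate([107, 477, 0]) cube([106, 4568, 2510]);
translate([3751, 477, 0]) cube([106, 4568, 2510]);


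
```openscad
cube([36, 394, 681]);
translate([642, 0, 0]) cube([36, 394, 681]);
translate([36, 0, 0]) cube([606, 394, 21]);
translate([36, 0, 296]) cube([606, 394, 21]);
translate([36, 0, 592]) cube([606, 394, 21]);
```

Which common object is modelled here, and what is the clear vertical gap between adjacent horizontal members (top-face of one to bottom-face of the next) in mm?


A bookshelf. The clear shelf gap is 275 mm.

Two tall side panels with 3 horizontal boards between them — a bookshelf. The first two shelf undersides are at z = 0 and z = 296; with shelf thickness 21, the clear gap is 296 − 0 − 21 = 275 mm.


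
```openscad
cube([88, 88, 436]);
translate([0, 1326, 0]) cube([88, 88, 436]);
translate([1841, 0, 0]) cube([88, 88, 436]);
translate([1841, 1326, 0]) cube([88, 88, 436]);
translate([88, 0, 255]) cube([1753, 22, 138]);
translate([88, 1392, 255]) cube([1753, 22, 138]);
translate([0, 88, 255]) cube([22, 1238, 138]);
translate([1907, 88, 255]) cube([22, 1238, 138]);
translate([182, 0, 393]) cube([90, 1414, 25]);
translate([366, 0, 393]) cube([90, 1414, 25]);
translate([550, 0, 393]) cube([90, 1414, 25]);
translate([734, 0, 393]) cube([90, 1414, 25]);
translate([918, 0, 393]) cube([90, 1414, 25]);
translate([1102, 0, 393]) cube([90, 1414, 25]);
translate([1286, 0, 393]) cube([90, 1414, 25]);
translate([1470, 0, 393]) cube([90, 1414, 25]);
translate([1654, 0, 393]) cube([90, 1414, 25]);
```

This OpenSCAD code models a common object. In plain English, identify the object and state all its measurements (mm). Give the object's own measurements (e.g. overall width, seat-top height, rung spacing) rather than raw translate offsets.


A bed frame 1929 mm long (x) by 1414 mm wide (y). Four 88×88 mm corner posts, 436 mm tall, at the corners of the footprint. Four rails of 22 mm thickness and 138 mm height run between adjacent posts with their undersides at z = 255 mm, their outer faces flush with the outside of the frame (the two x-running rails run between the posts' inner faces; the two y-running rails run between the posts' inner faces). 9 slats, each 90 mm wide (x) and 25 mm thick, lie across the top of the two x-running rails, running the full 1414 mm width of the frame in y; along x they sit between the end posts with a 94 mm gap after the −x posts and between neighbouring slats, leaving 97 mm before the +x posts.


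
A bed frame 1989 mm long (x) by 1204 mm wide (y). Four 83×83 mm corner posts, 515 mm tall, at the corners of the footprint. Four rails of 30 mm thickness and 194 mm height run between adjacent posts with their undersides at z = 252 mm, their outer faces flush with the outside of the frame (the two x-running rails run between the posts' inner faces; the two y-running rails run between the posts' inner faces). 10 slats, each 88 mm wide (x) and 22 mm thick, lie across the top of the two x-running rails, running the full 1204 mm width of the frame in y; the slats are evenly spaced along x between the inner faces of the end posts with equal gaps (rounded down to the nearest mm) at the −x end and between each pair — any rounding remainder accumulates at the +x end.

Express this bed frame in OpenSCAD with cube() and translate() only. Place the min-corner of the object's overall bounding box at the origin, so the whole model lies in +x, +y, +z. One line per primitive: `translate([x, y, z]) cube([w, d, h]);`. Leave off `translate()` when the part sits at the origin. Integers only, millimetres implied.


// slat z = rail_z + rail_h = 252 + 194 = 446
// slat gap = ⌊(1823 − 10·88) / 11⌋ = 85
cube([83, 83, 515]);
translate([0, 1121, 0]) cube([83, 83, 515]);
translate([1906, 0, 0]) cube([83, 83, 515]);
translate([1906, 1121, 0]) cube([83, 83, 515]);
translate([83, 0, 252]) cube([1823, 30, 194]);
translate([83, 1174, 252]) cube([1823, 30, 194]);
translate([0, 83, 252]) cube([30, 1038, 194]);
translate([1959, 83, 252]) cube([30, 1038, 194]);
translate([168, 0, 446]) cube([88, 1204, 22]);
translate([341, 0, 446]) cube([88, 1204, 22]);
translate([514, 0, 446]) cube([88, 1204, 22]);
translate([687, 0, 446]) cube([88, 1204, 22]);
translate([860, 0, 446]) cube([88, 1204, 22]);
translate([1033, 0, 446]) cube([88, 1204, 22]);
translate([1206, 0, 446]) cube([88, 1204, 22]);
translate([1379, 0, 446]) cube([88, 1204, 22]);
translate([1552, 0, 446]) cube([88, 1204, 22]);
translate([1725, 0, 446]) cube([88, 1204, 22]);


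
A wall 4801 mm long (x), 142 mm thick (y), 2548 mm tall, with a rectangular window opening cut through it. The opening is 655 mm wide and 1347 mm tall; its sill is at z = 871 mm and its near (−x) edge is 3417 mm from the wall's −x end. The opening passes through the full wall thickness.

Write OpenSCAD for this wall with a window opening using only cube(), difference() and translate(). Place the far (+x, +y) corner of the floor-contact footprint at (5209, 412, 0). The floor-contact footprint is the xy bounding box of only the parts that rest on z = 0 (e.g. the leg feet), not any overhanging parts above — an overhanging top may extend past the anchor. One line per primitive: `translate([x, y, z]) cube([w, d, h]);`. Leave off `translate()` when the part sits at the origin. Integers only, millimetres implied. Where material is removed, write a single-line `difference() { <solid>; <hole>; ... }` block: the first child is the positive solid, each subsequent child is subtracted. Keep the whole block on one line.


difference() { translate([408, 270, 0]) cube([4801, 142, 2548]); translate([3825, 270, 871]) cube([655, 142, 1347]); }


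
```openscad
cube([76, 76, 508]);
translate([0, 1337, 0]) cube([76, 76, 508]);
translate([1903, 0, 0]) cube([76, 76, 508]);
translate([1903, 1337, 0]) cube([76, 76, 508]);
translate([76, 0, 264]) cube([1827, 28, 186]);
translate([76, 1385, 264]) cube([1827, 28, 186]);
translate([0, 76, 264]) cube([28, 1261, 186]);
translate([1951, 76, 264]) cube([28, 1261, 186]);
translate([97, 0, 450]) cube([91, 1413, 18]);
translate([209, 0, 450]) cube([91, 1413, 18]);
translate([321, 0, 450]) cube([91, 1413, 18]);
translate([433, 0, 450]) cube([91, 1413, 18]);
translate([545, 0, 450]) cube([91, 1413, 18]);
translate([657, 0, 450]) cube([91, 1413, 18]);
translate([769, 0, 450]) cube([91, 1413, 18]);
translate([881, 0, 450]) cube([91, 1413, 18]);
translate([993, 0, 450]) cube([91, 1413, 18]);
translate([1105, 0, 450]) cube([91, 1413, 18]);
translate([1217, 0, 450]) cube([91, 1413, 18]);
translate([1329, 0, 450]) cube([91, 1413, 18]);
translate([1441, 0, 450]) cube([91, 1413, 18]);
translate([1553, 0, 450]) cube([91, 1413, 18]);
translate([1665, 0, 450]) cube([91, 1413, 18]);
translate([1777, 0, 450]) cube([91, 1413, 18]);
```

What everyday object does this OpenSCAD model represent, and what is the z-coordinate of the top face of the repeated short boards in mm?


A bed frame. The slat-top height is 468 mm.

Four posts, four rails, and a row of slats — a bed frame. Slats sit on the rails at z = 264 + 186 = 450; with slat thickness 18, the top is 468 mm.


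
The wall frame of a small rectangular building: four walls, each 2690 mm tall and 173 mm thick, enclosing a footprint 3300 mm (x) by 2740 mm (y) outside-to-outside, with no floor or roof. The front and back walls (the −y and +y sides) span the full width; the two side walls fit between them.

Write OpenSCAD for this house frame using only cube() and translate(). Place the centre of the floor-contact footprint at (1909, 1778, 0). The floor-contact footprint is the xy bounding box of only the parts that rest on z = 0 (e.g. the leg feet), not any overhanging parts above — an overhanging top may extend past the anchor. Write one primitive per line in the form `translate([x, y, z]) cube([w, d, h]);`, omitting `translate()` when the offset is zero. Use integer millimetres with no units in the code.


translate([259, 408, 0]) cube([3300, 173, 2690]);
translate([259, 2975, 0]) cube([3300, 173, 2690]);
translate([259, 581, 0]) cube([173, 2394, 2690]);
translate([3386, 581, 0]) cube([173, 2394, 2690]);


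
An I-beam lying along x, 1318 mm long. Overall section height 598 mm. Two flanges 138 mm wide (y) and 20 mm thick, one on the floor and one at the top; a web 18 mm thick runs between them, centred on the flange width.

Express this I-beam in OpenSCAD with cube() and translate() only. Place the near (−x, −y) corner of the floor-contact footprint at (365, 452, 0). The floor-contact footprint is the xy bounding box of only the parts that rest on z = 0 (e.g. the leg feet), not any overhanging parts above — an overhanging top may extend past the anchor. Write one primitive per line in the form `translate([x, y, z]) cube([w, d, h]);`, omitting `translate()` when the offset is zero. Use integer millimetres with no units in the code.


translate([365, 452, 0]) cube([1318, 138, 20]);
translate([365, 512, 20]) cube([1318, 18, 558]);
translate([365, 452, 578]) cube([1318, 138, 20]);


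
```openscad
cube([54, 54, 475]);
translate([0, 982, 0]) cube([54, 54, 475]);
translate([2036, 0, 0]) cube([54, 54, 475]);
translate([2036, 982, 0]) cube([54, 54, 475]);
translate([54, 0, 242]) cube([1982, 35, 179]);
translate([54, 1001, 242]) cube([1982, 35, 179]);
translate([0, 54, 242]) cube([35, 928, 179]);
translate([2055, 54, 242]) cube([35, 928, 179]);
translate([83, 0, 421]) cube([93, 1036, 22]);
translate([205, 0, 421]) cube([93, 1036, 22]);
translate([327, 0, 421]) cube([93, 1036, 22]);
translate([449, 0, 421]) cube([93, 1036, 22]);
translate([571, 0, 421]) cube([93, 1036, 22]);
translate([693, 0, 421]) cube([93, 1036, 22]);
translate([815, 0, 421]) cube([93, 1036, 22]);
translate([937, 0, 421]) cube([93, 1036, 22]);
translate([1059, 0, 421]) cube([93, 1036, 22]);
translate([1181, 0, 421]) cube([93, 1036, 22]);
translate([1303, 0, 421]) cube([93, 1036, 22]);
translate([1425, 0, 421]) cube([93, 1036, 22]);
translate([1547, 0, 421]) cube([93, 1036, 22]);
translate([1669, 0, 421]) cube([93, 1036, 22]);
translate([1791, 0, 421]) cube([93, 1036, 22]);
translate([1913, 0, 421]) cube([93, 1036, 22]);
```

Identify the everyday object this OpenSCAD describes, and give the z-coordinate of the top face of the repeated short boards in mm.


A bed frame. The slat-top height is 443 mm.

Four posts, four rails, and a row of slats — a bed frame. Slats sit on the rails at z = 242 + 179 = 421; with slat thickness 22, the top is 443 mm.
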